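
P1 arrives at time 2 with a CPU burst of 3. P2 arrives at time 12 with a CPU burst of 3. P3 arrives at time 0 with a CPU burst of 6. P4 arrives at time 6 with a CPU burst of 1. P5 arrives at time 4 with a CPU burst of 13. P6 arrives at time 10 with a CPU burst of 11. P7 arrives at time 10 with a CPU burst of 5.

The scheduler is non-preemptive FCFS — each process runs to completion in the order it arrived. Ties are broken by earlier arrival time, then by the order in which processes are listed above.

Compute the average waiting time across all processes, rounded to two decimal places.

Schedule: | P3 0-6 | P1 6-9 | P5 9-22 | P4 22-23 | P6 23-34 | P7 34-39 | P2 39-42 |
Completion: P1=9  P2=42  P3=6  P4=23  P5=22  P6=34  P7=39
Waiting times: P1=4, P2=27, P3=0, P4=16, P5=5, P6=13, P7=24
Average waiting = (4+27+0+16+5+13+24) / 7 = 89/7 = 12.71

12.71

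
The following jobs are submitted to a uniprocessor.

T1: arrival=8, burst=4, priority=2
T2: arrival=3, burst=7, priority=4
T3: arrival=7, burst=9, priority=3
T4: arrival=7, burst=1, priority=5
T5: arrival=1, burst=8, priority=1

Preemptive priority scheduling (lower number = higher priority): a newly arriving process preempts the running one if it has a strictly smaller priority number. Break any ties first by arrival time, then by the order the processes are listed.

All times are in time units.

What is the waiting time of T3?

Schedule: | idle 0-1 | T5 1-9 | T1 9-13 | T3 13-22 | T2 22-29 | T4 29-30 |
Completion: T1=13  T2=29  T3=22  T4=30  T5=9
Turnaround (C−A): T1=5  T2=26  T3=15  T4=23  T5=8
Waiting(T3) = turnaround − burst = 15 − 9 = 6

6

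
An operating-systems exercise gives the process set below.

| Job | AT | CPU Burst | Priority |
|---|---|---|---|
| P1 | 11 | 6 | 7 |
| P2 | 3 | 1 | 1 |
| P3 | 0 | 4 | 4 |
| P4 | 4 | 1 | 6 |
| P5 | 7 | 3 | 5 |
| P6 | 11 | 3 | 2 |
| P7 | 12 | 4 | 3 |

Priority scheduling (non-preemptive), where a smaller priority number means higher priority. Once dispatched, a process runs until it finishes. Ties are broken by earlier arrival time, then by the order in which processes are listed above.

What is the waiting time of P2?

Schedule: | P3 0-4 | P2 4-5 | P4 5-6 | idle 6-7 | P5 7-10 | idle 10-11 | P6 11-14 | P7 14-18 | P1 18-24 |
Completion: P1=24  P2=5  P3=4  P4=6  P5=10  P6=14  P7=18
Turnaround (C−A): P1=13  P2=2  P3=4  P4=2  P5=3  P6=3  P7=6
Waiting(P2) = turnaround − burst = 2 − 1 = 1

1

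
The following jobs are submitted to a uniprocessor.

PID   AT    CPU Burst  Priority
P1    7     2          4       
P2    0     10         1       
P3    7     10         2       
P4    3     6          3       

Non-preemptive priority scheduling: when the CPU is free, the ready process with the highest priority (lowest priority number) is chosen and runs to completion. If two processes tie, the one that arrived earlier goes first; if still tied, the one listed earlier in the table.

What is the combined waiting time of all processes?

39

Timeline: | P2 0-10 | P3 10-20 | P4 20-26 | P1 26-28 |
Completion: P1=28  P2=10  P3=20  P4=26
Waiting = turnaround − burst: P1=19, P2=0, P3=3, P4=17
Total waiting = 19 + 0 + 3 + 17 = 39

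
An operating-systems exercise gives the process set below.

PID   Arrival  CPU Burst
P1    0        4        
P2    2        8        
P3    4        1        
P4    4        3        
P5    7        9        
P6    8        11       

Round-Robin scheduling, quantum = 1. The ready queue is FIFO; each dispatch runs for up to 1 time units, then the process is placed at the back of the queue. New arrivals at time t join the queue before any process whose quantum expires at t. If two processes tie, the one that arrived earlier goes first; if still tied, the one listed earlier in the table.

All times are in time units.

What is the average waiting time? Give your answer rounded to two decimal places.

Schedule: | P1 0-2 | P2 2-3 | P1 3-4 | P2 4-5 | P3 5-6 | P4 6-7 | P1 7-8 | P2 8-9 | P5 9-10 | P4 10-11 | P6 11-12 | P2 12-13 | P5 13-14 | P4 14-15 | P6 15-16 | P2 16-17 | P5 17-18 | P6 18-19 | P2 19-20 | P5 20-21 | P6 21-22 | P2 22-23 | P5 23-24 | P6 24-25 | P2 25-26 | P5 26-27 | P6 27-28 | P5 28-29 | P6 29-30 | P5 30-31 | P6 31-32 | P5 32-33 | P6 33-36 |
Completion: P1=8  P2=26  P3=6  P4=15  P5=33  P6=36
Turnaround (C−A): P1=8  P2=24  P3=2  P4=11  P5=26  P6=28
Waiting times: P1=4, P2=16, P3=1, P4=8, P5=17, P6=17
Average waiting = (4+16+1+8+17+17) / 6 = 63/6 = 10.50

10.50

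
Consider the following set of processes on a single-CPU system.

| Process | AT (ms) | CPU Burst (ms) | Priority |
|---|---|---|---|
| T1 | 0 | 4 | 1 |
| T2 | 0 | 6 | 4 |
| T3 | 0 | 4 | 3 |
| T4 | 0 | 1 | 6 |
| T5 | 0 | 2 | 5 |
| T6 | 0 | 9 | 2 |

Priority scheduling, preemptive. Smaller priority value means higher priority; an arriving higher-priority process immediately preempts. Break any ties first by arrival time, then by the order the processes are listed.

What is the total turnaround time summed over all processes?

Gantt: | T1 0-4 | T6 4-13 | T3 13-17 | T2 17-23 | T5 23-25 | T4 25-26 |
Completion: T1=4  T2=23  T3=17  T4=26  T5=25  T6=13
Turnaround = completion − arrival: T1=4, T2=23, T3=17, T4=26, T5=25, T6=13
Total turnaround = 4 + 23 + 17 + 26 + 25 + 13 = 108

108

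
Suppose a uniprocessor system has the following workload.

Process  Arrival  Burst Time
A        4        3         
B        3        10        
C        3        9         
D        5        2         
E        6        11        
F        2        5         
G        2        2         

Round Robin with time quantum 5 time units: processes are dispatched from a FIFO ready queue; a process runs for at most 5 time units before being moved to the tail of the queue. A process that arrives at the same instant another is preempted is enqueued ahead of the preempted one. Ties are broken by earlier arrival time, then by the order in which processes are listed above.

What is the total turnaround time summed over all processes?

Timeline: | idle 0-2 | F 2-7 | G 7-9 | B 9-14 | C 14-19 | A 19-22 | D 22-24 | E 24-29 | B 29-34 | C 34-38 | E 38-44 |
Completion: A=22  B=34  C=38  D=24  E=44  F=7  G=9
Turnaround = completion − arrival: A=18, B=31, C=35, D=19, E=38, F=5, G=7
Total turnaround = 18 + 31 + 35 + 19 + 38 + 5 + 7 = 153

153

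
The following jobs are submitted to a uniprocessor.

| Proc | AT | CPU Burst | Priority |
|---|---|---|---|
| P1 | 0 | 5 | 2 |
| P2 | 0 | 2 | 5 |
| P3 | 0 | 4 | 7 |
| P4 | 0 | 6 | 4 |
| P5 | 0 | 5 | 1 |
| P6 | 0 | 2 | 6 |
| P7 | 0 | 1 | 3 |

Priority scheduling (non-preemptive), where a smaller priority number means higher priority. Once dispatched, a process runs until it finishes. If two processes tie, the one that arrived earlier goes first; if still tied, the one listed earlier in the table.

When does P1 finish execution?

Schedule: | P5 0-5 | P1 5-10 | P7 10-11 | P4 11-17 | P2 17-19 | P6 19-21 | P3 21-25 |
Completion: P1=10  P2=19  P3=25  P4=17  P5=5  P6=21  P7=11

10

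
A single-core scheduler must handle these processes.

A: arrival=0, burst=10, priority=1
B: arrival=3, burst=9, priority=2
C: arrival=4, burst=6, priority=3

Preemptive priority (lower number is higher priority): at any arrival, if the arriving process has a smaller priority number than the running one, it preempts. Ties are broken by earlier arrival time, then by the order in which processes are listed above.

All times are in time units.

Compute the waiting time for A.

0

Gantt: | A 0-10 | B 10-19 | C 19-25 |
Completion: A=10  B=19  C=25
Waiting(A) = turnaround − burst = 10 − 10 = 0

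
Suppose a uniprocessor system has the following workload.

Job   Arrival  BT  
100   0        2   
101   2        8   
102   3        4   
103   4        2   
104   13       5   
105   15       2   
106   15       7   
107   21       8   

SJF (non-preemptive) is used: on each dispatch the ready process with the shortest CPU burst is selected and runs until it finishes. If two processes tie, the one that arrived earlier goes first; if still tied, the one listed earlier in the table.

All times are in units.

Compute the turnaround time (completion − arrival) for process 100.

2

Schedule: | 100 0-2 | 101 2-10 | 103 10-12 | 102 12-16 | 105 16-18 | 104 18-23 | 106 23-30 | 107 30-38 |
Completion: 100=2  101=10  102=16  103=12  104=23  105=18  106=30  107=38
Turnaround (C−A): 100=2  101=8  102=13  103=8  104=10  105=3  106=15  107=17
Turnaround(100) = completion − arrival = 2 − 0 = 2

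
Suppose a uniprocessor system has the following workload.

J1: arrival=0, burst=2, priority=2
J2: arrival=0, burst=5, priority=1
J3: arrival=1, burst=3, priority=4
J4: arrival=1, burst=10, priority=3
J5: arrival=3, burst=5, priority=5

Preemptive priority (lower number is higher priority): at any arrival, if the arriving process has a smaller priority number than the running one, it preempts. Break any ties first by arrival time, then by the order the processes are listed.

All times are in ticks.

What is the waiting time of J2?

0

Timeline: | J2 0-5 | J1 5-7 | J4 7-17 | J3 17-20 | J5 20-25 |
Completion: J1=7  J2=5  J3=20  J4=17  J5=25
Waiting(J2) = turnaround − burst = 5 − 5 = 0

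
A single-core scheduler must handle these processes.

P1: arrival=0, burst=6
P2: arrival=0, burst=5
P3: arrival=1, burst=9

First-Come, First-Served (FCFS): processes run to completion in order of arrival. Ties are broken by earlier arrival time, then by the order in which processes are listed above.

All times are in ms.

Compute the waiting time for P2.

6

Gantt: | P1 0-6 | P2 6-11 | P3 11-20 |
Completion: P1=6  P2=11  P3=20
Waiting(P2) = turnaround − burst = 11 − 5 = 6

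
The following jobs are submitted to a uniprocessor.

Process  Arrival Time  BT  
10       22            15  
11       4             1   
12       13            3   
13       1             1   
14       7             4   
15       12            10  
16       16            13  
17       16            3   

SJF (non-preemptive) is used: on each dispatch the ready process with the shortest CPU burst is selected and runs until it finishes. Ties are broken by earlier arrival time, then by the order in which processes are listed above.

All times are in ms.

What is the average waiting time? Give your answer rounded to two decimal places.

6.13

Timeline: | idle 0-1 | 13 1-2 | idle 2-4 | 11 4-5 | idle 5-7 | 14 7-11 | idle 11-12 | 15 12-22 | 12 22-25 | 17 25-28 | 16 28-41 | 10 41-56 |
Completion: 10=56  11=5  12=25  13=2  14=11  15=22  16=41  17=28
Waiting times: 10=19, 11=0, 12=9, 13=0, 14=0, 15=0, 16=12, 17=9
Average waiting = (19+0+9+0+0+0+12+9) / 8 = 49/8 = 6.13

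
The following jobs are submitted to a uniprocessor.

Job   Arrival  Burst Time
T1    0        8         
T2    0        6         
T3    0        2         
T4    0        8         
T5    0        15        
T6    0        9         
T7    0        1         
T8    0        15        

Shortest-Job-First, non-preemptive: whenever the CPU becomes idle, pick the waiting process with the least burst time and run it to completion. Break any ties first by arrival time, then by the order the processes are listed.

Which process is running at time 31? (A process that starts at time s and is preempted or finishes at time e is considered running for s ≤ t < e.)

Timeline: | T7 0-1 | T3 1-3 | T2 3-9 | T1 9-17 | T4 17-25 | T6 25-34 | T5 34-49 | T8 49-64 |
Completion: T1=17  T2=9  T3=3  T4=25  T5=49  T6=34  T7=1  T8=64
Turnaround (C−A): T1=17  T2=9  T3=3  T4=25  T5=49  T6=34  T7=1  T8=64

T6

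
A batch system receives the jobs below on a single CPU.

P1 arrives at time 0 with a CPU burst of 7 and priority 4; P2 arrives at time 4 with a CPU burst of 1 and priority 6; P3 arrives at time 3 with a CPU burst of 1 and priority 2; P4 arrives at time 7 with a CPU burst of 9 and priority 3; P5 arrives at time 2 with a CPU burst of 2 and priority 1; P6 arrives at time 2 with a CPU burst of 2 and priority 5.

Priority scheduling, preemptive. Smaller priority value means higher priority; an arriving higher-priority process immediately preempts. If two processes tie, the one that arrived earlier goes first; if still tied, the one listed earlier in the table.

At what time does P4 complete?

Schedule: | P1 0-2 | P5 2-4 | P3 4-5 | P1 5-7 | P4 7-16 | P1 16-19 | P6 19-21 | P2 21-22 |
Completion: P1=19  P2=22  P3=5  P4=16  P5=4  P6=21

16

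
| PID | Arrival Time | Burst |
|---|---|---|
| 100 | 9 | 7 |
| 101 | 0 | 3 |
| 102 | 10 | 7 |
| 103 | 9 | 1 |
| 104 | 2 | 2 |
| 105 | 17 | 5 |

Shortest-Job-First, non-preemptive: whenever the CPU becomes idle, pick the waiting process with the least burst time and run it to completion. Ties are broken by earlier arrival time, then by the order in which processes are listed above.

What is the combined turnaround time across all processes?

39

Gantt: | 101 0-3 | 104 3-5 | idle 5-9 | 103 9-10 | 100 10-17 | 105 17-22 | 102 22-29 |
Completion: 100=17  101=3  102=29  103=10  104=5  105=22
Turnaround (C−A): 100=8  101=3  102=19  103=1  104=3  105=5
Turnaround = completion − arrival: 100=8, 101=3, 102=19, 103=1, 104=3, 105=5
Total turnaround = 8 + 3 + 19 + 1 + 3 + 5 = 39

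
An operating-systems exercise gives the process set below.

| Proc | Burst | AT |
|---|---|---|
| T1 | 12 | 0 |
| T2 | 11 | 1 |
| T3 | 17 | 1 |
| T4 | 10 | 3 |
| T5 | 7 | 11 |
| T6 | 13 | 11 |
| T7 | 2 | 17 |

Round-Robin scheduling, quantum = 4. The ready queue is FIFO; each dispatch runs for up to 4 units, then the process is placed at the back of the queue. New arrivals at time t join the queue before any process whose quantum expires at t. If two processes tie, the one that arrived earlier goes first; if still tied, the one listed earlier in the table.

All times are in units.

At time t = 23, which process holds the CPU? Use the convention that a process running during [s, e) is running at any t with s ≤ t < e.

T2

Gantt: | T1 0-4 | T2 4-8 | T3 8-12 | T4 12-16 | T1 16-20 | T2 20-24 | T5 24-28 | T6 28-32 | T3 32-36 | T4 36-40 | T7 40-42 | T1 42-46 | T2 46-49 | T5 49-52 | T6 52-56 | T3 56-60 | T4 60-62 | T6 62-66 | T3 66-70 | T6 70-71 | T3 71-72 |
Completion: T1=46  T2=49  T3=72  T4=62  T5=52  T6=71  T7=42
Turnaround (C−A): T1=46  T2=48  T3=71  T4=59  T5=41  T6=60  T7=25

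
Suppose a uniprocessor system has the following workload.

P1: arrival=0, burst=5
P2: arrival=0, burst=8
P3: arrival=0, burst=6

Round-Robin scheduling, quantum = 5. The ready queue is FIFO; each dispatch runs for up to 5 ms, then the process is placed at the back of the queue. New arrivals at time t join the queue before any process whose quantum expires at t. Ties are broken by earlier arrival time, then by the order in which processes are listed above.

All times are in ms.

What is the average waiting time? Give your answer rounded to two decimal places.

7.67

Schedule: | P1 0-5 | P2 5-10 | P3 10-15 | P2 15-18 | P3 18-19 |
Completion: P1=5  P2=18  P3=19
Turnaround (C−A): P1=5  P2=18  P3=19
Waiting times: P1=0, P2=10, P3=13
Average waiting = (0+10+13) / 3 = 23/3 = 7.67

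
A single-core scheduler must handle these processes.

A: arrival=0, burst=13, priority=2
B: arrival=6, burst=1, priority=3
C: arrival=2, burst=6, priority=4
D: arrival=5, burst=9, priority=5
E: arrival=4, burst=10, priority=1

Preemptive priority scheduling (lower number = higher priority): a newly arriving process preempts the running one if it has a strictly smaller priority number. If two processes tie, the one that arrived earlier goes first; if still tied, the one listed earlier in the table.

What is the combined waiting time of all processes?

74

Schedule: | A 0-4 | E 4-14 | A 14-23 | B 23-24 | C 24-30 | D 30-39 |
Completion: A=23  B=24  C=30  D=39  E=14
Waiting = turnaround − burst: A=10, B=17, C=22, D=25, E=0
Total waiting = 10 + 17 + 22 + 25 + 0 = 74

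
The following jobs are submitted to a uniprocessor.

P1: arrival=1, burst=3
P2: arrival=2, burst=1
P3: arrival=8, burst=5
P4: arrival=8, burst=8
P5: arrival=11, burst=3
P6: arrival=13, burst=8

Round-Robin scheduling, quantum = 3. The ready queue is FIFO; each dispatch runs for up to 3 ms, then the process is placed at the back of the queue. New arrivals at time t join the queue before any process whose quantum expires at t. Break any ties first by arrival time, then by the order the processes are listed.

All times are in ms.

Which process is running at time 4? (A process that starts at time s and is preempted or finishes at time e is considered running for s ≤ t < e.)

P2

Gantt: | idle 0-1 | P1 1-4 | P2 4-5 | idle 5-8 | P3 8-11 | P4 11-14 | P5 14-17 | P3 17-19 | P6 19-22 | P4 22-25 | P6 25-28 | P4 28-30 | P6 30-32 |
Completion: P1=4  P2=5  P3=19  P4=30  P5=17  P6=32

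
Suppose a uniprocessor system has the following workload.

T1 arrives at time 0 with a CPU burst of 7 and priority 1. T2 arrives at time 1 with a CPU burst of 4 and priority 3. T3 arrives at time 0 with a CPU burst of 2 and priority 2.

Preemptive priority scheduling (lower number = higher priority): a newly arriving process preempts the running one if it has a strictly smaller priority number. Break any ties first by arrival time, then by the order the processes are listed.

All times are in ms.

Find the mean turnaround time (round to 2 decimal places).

9.33

Timeline: | T1 0-7 | T3 7-9 | T2 9-13 |
Completion: T1=7  T2=13  T3=9
Turnaround times: T1=7, T2=12, T3=9
Average turnaround = (7+12+9) / 3 = 28/3 = 9.33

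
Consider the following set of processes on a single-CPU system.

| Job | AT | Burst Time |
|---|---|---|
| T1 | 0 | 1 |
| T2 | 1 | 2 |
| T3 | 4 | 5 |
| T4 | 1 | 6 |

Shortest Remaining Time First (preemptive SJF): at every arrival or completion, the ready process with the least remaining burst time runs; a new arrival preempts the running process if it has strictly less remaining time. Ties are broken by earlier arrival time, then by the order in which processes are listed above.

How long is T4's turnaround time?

8

Schedule: | T1 0-1 | T2 1-3 | T4 3-9 | T3 9-14 |
Completion: T1=1  T2=3  T3=14  T4=9
Turnaround(T4) = completion − arrival = 9 − 1 = 8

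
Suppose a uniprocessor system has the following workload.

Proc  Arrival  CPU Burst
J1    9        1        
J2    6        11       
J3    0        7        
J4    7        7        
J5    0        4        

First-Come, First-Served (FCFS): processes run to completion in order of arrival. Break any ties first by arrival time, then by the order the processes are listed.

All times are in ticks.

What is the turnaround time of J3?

Timeline: | J3 0-7 | J5 7-11 | J2 11-22 | J4 22-29 | J1 29-30 |
Completion: J1=30  J2=22  J3=7  J4=29  J5=11
Turnaround (C−A): J1=21  J2=16  J3=7  J4=22  J5=11
Turnaround(J3) = completion − arrival = 7 − 0 = 7

7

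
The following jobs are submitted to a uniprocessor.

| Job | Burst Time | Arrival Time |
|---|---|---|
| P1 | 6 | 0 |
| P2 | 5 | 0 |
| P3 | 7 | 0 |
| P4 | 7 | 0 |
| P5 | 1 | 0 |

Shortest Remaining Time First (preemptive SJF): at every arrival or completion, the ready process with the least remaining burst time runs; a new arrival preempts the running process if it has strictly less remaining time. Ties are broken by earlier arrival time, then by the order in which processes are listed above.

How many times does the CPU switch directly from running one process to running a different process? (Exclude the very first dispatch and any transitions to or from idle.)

Gantt: | P5 0-1 | P2 1-6 | P1 6-12 | P3 12-19 | P4 19-26 |
Completion: P1=12  P2=6  P3=19  P4=26  P5=1

4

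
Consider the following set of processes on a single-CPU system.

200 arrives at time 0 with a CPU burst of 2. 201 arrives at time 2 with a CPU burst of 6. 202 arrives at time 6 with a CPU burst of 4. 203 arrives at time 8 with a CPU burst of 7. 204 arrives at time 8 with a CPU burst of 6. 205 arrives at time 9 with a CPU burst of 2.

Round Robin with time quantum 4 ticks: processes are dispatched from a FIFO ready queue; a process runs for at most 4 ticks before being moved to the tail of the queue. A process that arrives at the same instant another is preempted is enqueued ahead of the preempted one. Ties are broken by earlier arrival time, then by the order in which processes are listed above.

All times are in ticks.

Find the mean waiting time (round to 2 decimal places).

6.33

Gantt: | 200 0-2 | 201 2-6 | 202 6-10 | 201 10-12 | 203 12-16 | 204 16-20 | 205 20-22 | 203 22-25 | 204 25-27 |
Completion: 200=2  201=12  202=10  203=25  204=27  205=22
Turnaround (C−A): 200=2  201=10  202=4  203=17  204=19  205=13
Waiting times: 200=0, 201=4, 202=0, 203=10, 204=13, 205=11
Average waiting = (0+4+0+10+13+11) / 6 = 38/6 = 6.33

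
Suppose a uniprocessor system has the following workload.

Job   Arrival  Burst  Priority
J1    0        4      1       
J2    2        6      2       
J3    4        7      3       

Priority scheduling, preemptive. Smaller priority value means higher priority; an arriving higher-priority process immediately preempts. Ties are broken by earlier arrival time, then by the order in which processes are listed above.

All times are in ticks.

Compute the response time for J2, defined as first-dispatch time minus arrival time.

Timeline: | J1 0-4 | J2 4-10 | J3 10-17 |
Completion: J1=4  J2=10  J3=17
Turnaround (C−A): J1=4  J2=8  J3=13
Response(J2) = first start − arrival = 4 − 2 = 2

2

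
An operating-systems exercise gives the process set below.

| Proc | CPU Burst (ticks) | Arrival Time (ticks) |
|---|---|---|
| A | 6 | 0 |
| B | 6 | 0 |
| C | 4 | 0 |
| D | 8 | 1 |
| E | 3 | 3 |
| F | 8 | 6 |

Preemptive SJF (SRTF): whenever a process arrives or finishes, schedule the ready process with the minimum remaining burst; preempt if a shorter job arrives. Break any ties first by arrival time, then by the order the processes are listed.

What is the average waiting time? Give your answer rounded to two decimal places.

10.00

Timeline: | C 0-4 | E 4-7 | A 7-13 | B 13-19 | D 19-27 | F 27-35 |
Completion: A=13  B=19  C=4  D=27  E=7  F=35
Turnaround (C−A): A=13  B=19  C=4  D=26  E=4  F=29
Waiting times: A=7, B=13, C=0, D=18, E=1, F=21
Average waiting = (7+13+0+18+1+21) / 6 = 60/6 = 10.00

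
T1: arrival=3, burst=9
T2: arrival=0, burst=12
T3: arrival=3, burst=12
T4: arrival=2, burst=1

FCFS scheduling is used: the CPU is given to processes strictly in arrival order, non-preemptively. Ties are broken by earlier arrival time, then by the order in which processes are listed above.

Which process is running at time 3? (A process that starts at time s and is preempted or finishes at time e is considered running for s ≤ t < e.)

T2

Schedule: | T2 0-12 | T4 12-13 | T1 13-22 | T3 22-34 |
Completion: T1=22  T2=12  T3=34  T4=13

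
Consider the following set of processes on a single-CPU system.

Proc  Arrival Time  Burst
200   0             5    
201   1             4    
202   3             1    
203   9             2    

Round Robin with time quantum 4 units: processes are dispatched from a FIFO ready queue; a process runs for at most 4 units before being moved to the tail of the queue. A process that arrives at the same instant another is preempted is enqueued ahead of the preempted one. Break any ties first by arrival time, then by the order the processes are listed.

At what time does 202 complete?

Timeline: | 200 0-4 | 201 4-8 | 202 8-9 | 200 9-10 | 203 10-12 |
Completion: 200=10  201=8  202=9  203=12

9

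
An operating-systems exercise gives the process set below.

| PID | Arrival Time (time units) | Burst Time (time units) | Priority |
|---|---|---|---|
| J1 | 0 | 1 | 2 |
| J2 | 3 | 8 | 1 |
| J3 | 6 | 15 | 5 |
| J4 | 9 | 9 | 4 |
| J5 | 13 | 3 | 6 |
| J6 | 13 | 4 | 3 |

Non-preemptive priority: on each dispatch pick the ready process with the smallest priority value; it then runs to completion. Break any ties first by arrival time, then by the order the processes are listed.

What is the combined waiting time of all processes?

53

Timeline: | J1 0-1 | idle 1-3 | J2 3-11 | J4 11-20 | J6 20-24 | J3 24-39 | J5 39-42 |
Completion: J1=1  J2=11  J3=39  J4=20  J5=42  J6=24
Waiting = turnaround − burst: J1=0, J2=0, J3=18, J4=2, J5=26, J6=7
Total waiting = 0 + 0 + 18 + 2 + 26 + 7 = 53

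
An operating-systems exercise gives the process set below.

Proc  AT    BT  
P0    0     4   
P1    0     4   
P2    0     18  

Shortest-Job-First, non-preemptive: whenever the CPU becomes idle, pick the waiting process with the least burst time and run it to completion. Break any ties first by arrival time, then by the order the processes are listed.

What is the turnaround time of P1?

8

Gantt: | P0 0-4 | P1 4-8 | P2 8-26 |
Completion: P0=4  P1=8  P2=26
Turnaround(P1) = completion − arrival = 8 − 0 = 8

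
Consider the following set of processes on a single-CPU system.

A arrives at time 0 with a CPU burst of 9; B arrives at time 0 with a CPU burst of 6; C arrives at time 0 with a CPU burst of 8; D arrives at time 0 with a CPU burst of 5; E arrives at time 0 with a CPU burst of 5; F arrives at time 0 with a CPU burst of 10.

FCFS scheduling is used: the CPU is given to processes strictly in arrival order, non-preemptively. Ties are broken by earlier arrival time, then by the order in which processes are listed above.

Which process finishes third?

Timeline: | A 0-9 | B 9-15 | C 15-23 | D 23-28 | E 28-33 | F 33-43 |
Completion: A=9  B=15  C=23  D=28  E=33  F=43
Turnaround (C−A): A=9  B=15  C=23  D=28  E=33  F=43
Finish order: A → B → C → D → E → F

C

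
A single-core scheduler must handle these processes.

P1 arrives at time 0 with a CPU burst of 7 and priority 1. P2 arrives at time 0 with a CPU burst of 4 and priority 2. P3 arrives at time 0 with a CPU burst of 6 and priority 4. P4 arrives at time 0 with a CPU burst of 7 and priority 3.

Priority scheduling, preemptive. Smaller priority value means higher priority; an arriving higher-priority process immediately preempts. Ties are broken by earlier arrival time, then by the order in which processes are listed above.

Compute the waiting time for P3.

18

Schedule: | P1 0-7 | P2 7-11 | P4 11-18 | P3 18-24 |
Completion: P1=7  P2=11  P3=24  P4=18
Turnaround (C−A): P1=7  P2=11  P3=24  P4=18
Waiting(P3) = turnaround − burst = 24 − 6 = 18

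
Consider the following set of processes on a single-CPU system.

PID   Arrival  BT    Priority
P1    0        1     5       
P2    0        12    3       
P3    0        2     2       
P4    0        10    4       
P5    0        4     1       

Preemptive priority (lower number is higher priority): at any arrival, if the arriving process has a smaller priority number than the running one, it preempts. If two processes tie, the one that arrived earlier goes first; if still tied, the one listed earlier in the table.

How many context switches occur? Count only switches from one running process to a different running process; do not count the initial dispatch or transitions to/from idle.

Schedule: | P5 0-4 | P3 4-6 | P2 6-18 | P4 18-28 | P1 28-29 |
Completion: P1=29  P2=18  P3=6  P4=28  P5=4
Turnaround (C−A): P1=29  P2=18  P3=6  P4=28  P5=4

4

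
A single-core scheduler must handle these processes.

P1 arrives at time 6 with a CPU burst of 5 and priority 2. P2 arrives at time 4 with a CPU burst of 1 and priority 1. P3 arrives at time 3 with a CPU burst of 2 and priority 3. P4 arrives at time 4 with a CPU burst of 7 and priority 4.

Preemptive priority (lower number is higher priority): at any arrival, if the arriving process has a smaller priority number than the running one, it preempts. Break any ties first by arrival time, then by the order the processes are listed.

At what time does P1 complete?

Gantt: | idle 0-3 | P3 3-4 | P2 4-5 | P3 5-6 | P1 6-11 | P4 11-18 |
Completion: P1=11  P2=5  P3=6  P4=18
Turnaround (C−A): P1=5  P2=1  P3=3  P4=14

11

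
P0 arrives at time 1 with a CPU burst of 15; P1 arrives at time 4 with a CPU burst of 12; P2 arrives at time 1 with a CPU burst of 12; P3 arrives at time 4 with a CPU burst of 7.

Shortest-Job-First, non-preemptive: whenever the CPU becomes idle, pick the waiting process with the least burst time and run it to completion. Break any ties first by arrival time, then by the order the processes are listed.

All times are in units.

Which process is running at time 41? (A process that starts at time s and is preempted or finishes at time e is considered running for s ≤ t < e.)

P0

Timeline: | idle 0-1 | P2 1-13 | P3 13-20 | P1 20-32 | P0 32-47 |
Completion: P0=47  P1=32  P2=13  P3=20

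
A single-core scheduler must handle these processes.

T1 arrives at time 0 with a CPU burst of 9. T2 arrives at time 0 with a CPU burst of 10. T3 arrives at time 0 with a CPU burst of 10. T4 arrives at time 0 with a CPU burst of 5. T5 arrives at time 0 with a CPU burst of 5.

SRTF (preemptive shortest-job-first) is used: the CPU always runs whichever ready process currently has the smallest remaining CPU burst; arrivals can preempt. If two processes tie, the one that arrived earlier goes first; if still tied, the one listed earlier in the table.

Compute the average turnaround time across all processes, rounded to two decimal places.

Timeline: | T4 0-5 | T5 5-10 | T1 10-19 | T2 19-29 | T3 29-39 |
Completion: T1=19  T2=29  T3=39  T4=5  T5=10
Turnaround times: T1=19, T2=29, T3=39, T4=5, T5=10
Average turnaround = (19+29+39+5+10) / 5 = 102/5 = 20.40

20.40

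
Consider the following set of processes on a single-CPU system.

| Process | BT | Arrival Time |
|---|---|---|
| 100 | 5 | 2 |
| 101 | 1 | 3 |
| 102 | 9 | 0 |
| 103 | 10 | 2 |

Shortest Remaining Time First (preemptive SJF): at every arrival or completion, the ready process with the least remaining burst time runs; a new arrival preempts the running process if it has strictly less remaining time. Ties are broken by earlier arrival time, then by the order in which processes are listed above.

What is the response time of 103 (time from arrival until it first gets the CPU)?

Schedule: | 102 0-2 | 100 2-3 | 101 3-4 | 100 4-8 | 102 8-15 | 103 15-25 |
Completion: 100=8  101=4  102=15  103=25
Response(103) = first start − arrival = 15 − 2 = 13

13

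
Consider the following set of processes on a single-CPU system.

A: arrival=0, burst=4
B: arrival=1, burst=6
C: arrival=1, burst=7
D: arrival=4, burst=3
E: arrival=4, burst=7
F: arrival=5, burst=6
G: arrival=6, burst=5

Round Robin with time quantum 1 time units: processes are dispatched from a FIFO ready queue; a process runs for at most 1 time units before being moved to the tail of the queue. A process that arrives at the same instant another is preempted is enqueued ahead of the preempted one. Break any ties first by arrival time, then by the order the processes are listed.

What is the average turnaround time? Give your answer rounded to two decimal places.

27.00

Timeline: | A 0-1 | B 1-2 | C 2-3 | A 3-4 | B 4-5 | C 5-6 | D 6-7 | E 7-8 | A 8-9 | F 9-10 | B 10-11 | G 11-12 | C 12-13 | D 13-14 | E 14-15 | A 15-16 | F 16-17 | B 17-18 | G 18-19 | C 19-20 | D 20-21 | E 21-22 | F 22-23 | B 23-24 | G 24-25 | C 25-26 | E 26-27 | F 27-28 | B 28-29 | G 29-30 | C 30-31 | E 31-32 | F 32-33 | G 33-34 | C 34-35 | E 35-36 | F 36-37 | E 37-38 |
Completion: A=16  B=29  C=35  D=21  E=38  F=37  G=34
Turnaround (C−A): A=16  B=28  C=34  D=17  E=34  F=32  G=28
Turnaround times: A=16, B=28, C=34, D=17, E=34, F=32, G=28
Average turnaround = (16+28+34+17+34+32+28) / 7 = 189/7 = 27.00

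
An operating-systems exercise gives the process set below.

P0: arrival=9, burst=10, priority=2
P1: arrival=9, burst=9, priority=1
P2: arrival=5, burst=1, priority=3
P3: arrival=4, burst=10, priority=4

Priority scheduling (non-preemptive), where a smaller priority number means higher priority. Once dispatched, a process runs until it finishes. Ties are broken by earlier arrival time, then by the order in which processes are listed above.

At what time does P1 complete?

23

Schedule: | idle 0-4 | P3 4-14 | P1 14-23 | P0 23-33 | P2 33-34 |
Completion: P0=33  P1=23  P2=34  P3=14
Turnaround (C−A): P0=24  P1=14  P2=29  P3=10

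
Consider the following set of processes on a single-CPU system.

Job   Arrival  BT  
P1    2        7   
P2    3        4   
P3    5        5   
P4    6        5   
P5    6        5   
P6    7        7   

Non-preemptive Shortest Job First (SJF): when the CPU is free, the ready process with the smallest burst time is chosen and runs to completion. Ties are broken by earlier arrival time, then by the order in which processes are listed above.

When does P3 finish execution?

18

Gantt: | idle 0-2 | P1 2-9 | P2 9-13 | P3 13-18 | P4 18-23 | P5 23-28 | P6 28-35 |
Completion: P1=9  P2=13  P3=18  P4=23  P5=28  P6=35
Turnaround (C−A): P1=7  P2=10  P3=13  P4=17  P5=22  P6=28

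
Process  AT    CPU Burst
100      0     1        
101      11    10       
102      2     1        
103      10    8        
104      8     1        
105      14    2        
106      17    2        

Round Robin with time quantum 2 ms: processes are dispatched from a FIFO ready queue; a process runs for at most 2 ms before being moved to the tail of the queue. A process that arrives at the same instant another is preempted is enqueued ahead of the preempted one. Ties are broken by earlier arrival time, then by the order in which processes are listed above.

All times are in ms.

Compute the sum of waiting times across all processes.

Gantt: | 100 0-1 | idle 1-2 | 102 2-3 | idle 3-8 | 104 8-9 | idle 9-10 | 103 10-12 | 101 12-14 | 103 14-16 | 105 16-18 | 101 18-20 | 103 20-22 | 106 22-24 | 101 24-26 | 103 26-28 | 101 28-32 |
Completion: 100=1  101=32  102=3  103=28  104=9  105=18  106=24
Turnaround (C−A): 100=1  101=21  102=1  103=18  104=1  105=4  106=7
Waiting = turnaround − burst: 100=0, 101=11, 102=0, 103=10, 104=0, 105=2, 106=5
Total waiting = 0 + 11 + 0 + 10 + 0 + 2 + 5 = 28

28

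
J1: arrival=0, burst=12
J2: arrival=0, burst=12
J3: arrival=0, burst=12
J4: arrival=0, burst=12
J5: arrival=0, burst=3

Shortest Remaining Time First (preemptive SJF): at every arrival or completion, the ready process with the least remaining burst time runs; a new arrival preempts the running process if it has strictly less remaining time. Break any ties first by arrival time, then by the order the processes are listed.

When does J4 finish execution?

51

Gantt: | J5 0-3 | J1 3-15 | J2 15-27 | J3 27-39 | J4 39-51 |
Completion: J1=15  J2=27  J3=39  J4=51  J5=3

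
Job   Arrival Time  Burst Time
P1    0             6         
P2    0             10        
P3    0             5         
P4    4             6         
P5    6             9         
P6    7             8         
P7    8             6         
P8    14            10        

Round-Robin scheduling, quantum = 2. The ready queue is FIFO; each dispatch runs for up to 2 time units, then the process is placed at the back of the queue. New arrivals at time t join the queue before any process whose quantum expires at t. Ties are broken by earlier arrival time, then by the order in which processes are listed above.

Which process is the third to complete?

Timeline: | P1 0-2 | P2 2-4 | P3 4-6 | P1 6-8 | P4 8-10 | P2 10-12 | P5 12-14 | P3 14-16 | P6 16-18 | P7 18-20 | P1 20-22 | P4 22-24 | P2 24-26 | P8 26-28 | P5 28-30 | P3 30-31 | P6 31-33 | P7 33-35 | P4 35-37 | P2 37-39 | P8 39-41 | P5 41-43 | P6 43-45 | P7 45-47 | P2 47-49 | P8 49-51 | P5 51-53 | P6 53-55 | P8 55-57 | P5 57-58 | P8 58-60 |
Completion: P1=22  P2=49  P3=31  P4=37  P5=58  P6=55  P7=47  P8=60
Turnaround (C−A): P1=22  P2=49  P3=31  P4=33  P5=52  P6=48  P7=39  P8=46
Finish order: P1 → P3 → P4 → P7 → P2 → P6 → P5 → P8

P4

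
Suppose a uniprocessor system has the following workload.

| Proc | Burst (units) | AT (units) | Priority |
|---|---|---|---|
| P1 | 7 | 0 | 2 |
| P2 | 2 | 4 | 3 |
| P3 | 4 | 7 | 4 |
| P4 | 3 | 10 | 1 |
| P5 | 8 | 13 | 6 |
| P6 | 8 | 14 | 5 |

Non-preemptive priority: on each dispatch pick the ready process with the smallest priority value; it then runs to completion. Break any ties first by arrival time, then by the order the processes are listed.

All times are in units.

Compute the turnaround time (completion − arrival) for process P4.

6

Gantt: | P1 0-7 | P2 7-9 | P3 9-13 | P4 13-16 | P6 16-24 | P5 24-32 |
Completion: P1=7  P2=9  P3=13  P4=16  P5=32  P6=24
Turnaround(P4) = completion − arrival = 16 − 10 = 6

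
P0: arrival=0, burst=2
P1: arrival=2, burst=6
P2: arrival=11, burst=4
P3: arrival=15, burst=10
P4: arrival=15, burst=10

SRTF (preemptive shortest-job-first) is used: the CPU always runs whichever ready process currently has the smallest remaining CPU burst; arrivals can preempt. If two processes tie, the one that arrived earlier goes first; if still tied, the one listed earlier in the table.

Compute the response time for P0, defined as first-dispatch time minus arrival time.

Timeline: | P0 0-2 | P1 2-8 | idle 8-11 | P2 11-15 | P3 15-25 | P4 25-35 |
Completion: P0=2  P1=8  P2=15  P3=25  P4=35
Turnaround (C−A): P0=2  P1=6  P2=4  P3=10  P4=20
Response(P0) = first start − arrival = 0 − 0 = 0

0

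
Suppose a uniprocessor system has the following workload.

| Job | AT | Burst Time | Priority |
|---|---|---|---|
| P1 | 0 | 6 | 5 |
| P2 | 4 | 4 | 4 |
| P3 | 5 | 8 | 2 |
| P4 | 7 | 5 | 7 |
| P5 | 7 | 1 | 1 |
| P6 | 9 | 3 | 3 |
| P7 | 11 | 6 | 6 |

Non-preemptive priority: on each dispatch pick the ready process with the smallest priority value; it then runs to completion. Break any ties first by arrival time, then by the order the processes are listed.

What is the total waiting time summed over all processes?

Schedule: | P1 0-6 | P3 6-14 | P5 14-15 | P6 15-18 | P2 18-22 | P7 22-28 | P4 28-33 |
Completion: P1=6  P2=22  P3=14  P4=33  P5=15  P6=18  P7=28
Waiting = turnaround − burst: P1=0, P2=14, P3=1, P4=21, P5=7, P6=6, P7=11
Total waiting = 0 + 14 + 1 + 21 + 7 + 6 + 11 = 60

60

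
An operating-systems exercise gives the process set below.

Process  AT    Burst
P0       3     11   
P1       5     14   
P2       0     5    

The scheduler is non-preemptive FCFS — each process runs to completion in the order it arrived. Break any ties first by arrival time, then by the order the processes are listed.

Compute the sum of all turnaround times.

Gantt: | P2 0-5 | P0 5-16 | P1 16-30 |
Completion: P0=16  P1=30  P2=5
Turnaround = completion − arrival: P0=13, P1=25, P2=5
Total turnaround = 13 + 25 + 5 = 43

43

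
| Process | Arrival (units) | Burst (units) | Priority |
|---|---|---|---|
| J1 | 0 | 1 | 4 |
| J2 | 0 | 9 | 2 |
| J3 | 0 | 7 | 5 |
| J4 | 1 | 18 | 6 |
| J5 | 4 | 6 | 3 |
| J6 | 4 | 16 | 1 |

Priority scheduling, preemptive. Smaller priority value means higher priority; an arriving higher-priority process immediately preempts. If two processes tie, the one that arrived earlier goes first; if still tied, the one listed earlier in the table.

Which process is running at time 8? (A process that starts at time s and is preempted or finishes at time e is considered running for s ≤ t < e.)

Gantt: | J2 0-4 | J6 4-20 | J2 20-25 | J5 25-31 | J1 31-32 | J3 32-39 | J4 39-57 |
Completion: J1=32  J2=25  J3=39  J4=57  J5=31  J6=20
Turnaround (C−A): J1=32  J2=25  J3=39  J4=56  J5=27  J6=16

J6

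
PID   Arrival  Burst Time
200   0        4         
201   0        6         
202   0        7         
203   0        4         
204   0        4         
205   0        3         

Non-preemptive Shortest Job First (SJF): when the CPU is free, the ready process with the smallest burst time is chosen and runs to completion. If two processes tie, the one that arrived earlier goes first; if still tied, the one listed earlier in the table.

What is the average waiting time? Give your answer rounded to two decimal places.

9.50

Schedule: | 205 0-3 | 200 3-7 | 203 7-11 | 204 11-15 | 201 15-21 | 202 21-28 |
Completion: 200=7  201=21  202=28  203=11  204=15  205=3
Turnaround (C−A): 200=7  201=21  202=28  203=11  204=15  205=3
Waiting times: 200=3, 201=15, 202=21, 203=7, 204=11, 205=0
Average waiting = (3+15+21+7+11+0) / 6 = 57/6 = 9.50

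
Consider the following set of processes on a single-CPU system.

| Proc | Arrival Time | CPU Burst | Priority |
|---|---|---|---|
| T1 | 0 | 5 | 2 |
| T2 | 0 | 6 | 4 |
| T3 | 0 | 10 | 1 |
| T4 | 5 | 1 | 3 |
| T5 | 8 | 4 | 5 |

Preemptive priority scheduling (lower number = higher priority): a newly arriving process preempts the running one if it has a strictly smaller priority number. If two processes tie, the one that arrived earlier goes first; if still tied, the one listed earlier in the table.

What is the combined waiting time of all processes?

50

Schedule: | T3 0-10 | T1 10-15 | T4 15-16 | T2 16-22 | T5 22-26 |
Completion: T1=15  T2=22  T3=10  T4=16  T5=26
Waiting = turnaround − burst: T1=10, T2=16, T3=0, T4=10, T5=14
Total waiting = 10 + 16 + 0 + 10 + 14 = 50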